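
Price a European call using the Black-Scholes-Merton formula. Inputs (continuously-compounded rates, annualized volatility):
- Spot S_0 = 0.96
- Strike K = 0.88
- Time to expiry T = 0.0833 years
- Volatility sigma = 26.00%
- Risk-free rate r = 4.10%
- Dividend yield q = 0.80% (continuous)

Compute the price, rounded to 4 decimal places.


d1 = (ln(S/K) + (r - q + 0.5*sigma^2) * T) / (sigma * sqrt(T)) = 1.23367767
d2 = d1 - sigma * sqrt(T) = 1.15863715
exp(-rT) = 0.99659053; exp(-qT) = 0.99933382
C = S_0 * exp(-qT) * N(d1) - K * exp(-rT) * N(d2)
N(d1) = 0.89133848; N(d2) = 0.87669794
C = 0.9600 * 0.99933382 * 0.89133848 - 0.8800 * 0.99659053 * 0.87669794 = 0.0863

Answer: Price = 0.0863


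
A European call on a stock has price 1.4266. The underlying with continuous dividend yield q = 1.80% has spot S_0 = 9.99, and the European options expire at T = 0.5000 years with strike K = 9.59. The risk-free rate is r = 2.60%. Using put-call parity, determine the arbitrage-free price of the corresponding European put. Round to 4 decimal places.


Put-call parity: C - P = S_0 * exp(-qT) - K * exp(-rT).
S_0 * exp(-qT) = 9.9900 * 0.99104038 = 9.90049338
K * exp(-rT) = 9.5900 * 0.98708414 = 9.46613685
P = C - S*exp(-qT) + K*exp(-rT)
P = 1.4266 - 9.90049338 + 9.46613685 = 0.9922

Answer: Put price = 0.9922


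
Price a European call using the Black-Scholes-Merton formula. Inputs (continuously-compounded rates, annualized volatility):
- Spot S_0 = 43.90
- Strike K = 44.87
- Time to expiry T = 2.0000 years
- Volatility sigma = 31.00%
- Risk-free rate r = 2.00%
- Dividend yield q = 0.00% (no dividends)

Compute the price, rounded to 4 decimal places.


d1 = (ln(S/K) + (r - q + 0.5*sigma^2) * T) / (sigma * sqrt(T)) = 0.26059143
d2 = d1 - sigma * sqrt(T) = -0.17781477
exp(-rT) = 0.96078944; exp(-qT) = 1.00000000
C = S_0 * exp(-qT) * N(d1) - K * exp(-rT) * N(d2)
N(d1) = 0.60279620; N(d2) = 0.42943422
C = 43.9000 * 1.00000000 * 0.60279620 - 44.8700 * 0.96078944 * 0.42943422 = 7.9496

Answer: Price = 7.9496


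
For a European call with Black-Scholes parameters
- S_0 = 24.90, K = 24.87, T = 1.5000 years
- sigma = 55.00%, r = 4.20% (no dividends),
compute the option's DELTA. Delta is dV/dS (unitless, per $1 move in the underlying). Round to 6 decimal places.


Answer: Delta = 0.667173

Derivation:
d1 = 0.4321204915; d2 = -0.2414891878
phi(d1) = 0.3633812964; exp(-qT) = 1.0000000000; exp(-rT) = 0.9389434737
N(d1) = 0.6671730789
Delta = exp(-qT) * N(d1) = 1.0000000000 * 0.6671730789 = 0.667173


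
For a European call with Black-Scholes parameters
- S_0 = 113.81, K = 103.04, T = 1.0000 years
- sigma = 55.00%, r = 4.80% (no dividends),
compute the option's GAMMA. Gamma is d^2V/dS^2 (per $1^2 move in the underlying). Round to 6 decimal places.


d1 = 0.5430238708; d2 = -0.0069761292
phi(d1) = 0.3442538370; exp(-qT) = 1.0000000000; exp(-rT) = 0.9531337871
Gamma = exp(-qT) * phi(d1) / (S * sigma * sqrt(T)) = 1.0000000000 * 0.3442538370 / (113.8100 * 0.5500 * 1.0000000000) = 0.005500

Answer: Gamma = 0.005500


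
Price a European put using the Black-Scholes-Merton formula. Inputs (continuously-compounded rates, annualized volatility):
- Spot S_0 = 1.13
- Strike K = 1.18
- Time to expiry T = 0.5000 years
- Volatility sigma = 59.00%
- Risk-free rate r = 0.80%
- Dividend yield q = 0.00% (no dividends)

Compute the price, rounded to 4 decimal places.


Answer: Price = 0.2139

Derivation:
d1 = (ln(S/K) + (r - q + 0.5*sigma^2) * T) / (sigma * sqrt(T)) = 0.11440315
d2 = d1 - sigma * sqrt(T) = -0.30278985
exp(-rT) = 0.99600799; exp(-qT) = 1.00000000
P = K * exp(-rT) * N(-d2) - S_0 * exp(-qT) * N(-d1)
N(-d1) = 0.45445911; N(-d2) = 0.61897499
P = 1.1800 * 0.99600799 * 0.61897499 - 1.1300 * 1.00000000 * 0.45445911 = 0.2139


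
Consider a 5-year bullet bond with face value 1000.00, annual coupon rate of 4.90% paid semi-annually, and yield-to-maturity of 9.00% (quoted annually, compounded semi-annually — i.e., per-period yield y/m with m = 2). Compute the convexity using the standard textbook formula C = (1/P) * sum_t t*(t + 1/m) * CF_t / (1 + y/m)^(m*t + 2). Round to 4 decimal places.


Answer: Convexity = 21.4589

Derivation:
Coupon per period c = face * coupon_rate / m = 24.500000
Periods per year m = 2; per-period yield y/m = 0.045000
Number of cashflows N = 10
Cashflows (t years, CF_t, discount factor 1/(1+y/m)^(m*t), PV):
  t = 0.5000: CF_t = 24.500000, DF = 0.956938, PV = 23.444976
  t = 1.0000: CF_t = 24.500000, DF = 0.915730, PV = 22.435384
  t = 1.5000: CF_t = 24.500000, DF = 0.876297, PV = 21.469267
  t = 2.0000: CF_t = 24.500000, DF = 0.838561, PV = 20.544753
  t = 2.5000: CF_t = 24.500000, DF = 0.802451, PV = 19.660051
  t = 3.0000: CF_t = 24.500000, DF = 0.767896, PV = 18.813446
  t = 3.5000: CF_t = 24.500000, DF = 0.734828, PV = 18.003297
  t = 4.0000: CF_t = 24.500000, DF = 0.703185, PV = 17.228036
  t = 4.5000: CF_t = 24.500000, DF = 0.672904, PV = 16.486158
  t = 5.0000: CF_t = 1024.500000, DF = 0.643928, PV = 659.703910
Price P = sum_t PV_t = 837.789277
Convexity numerator sum_t t*(t + 1/m) * CF_t / (1+y/m)^(m*t + 2):
  t = 0.5000: term = 10.734633
  t = 1.0000: term = 30.817129
  t = 1.5000: term = 58.980152
  t = 2.0000: term = 94.067228
  t = 2.5000: term = 135.024729
  t = 3.0000: term = 180.894374
  t = 3.5000: term = 230.806219
  t = 4.0000: term = 283.972108
  t = 4.5000: term = 339.679555
  t = 5.0000: term = 16613.042313
Convexity = (1/P) * sum = 17978.018440 / 837.789277 = 21.458879


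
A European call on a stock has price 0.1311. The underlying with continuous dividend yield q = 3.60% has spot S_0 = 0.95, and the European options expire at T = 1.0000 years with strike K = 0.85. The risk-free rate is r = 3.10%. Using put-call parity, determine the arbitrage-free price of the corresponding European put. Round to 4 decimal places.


Answer: Put price = 0.0387

Derivation:
Put-call parity: C - P = S_0 * exp(-qT) - K * exp(-rT).
S_0 * exp(-qT) = 0.9500 * 0.96464029 = 0.91640828
K * exp(-rT) = 0.8500 * 0.96947557 = 0.82405424
P = C - S*exp(-qT) + K*exp(-rT)
P = 0.1311 - 0.91640828 + 0.82405424 = 0.0387


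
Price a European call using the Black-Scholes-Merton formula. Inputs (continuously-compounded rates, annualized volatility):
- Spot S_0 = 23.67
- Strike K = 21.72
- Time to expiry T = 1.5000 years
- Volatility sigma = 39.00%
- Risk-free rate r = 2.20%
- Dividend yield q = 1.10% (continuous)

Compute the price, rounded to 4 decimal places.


Answer: Price = 5.4086

Derivation:
d1 = (ln(S/K) + (r - q + 0.5*sigma^2) * T) / (sigma * sqrt(T)) = 0.45336481
d2 = d1 - sigma * sqrt(T) = -0.02428569
exp(-rT) = 0.96753856; exp(-qT) = 0.98363538
C = S_0 * exp(-qT) * N(d1) - K * exp(-rT) * N(d2)
N(d1) = 0.67485696; N(d2) = 0.49031236
C = 23.6700 * 0.98363538 * 0.67485696 - 21.7200 * 0.96753856 * 0.49031236 = 5.4086


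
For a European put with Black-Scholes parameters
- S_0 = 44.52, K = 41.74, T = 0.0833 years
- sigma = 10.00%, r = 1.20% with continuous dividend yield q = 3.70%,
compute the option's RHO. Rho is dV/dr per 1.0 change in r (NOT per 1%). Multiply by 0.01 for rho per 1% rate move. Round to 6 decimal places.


Answer: Rho = -0.055152

Derivation:
d1 = 2.1763284580; d2 = 2.1474667186
phi(d1) = 0.0373604989; exp(-qT) = 0.9969226448; exp(-rT) = 0.9990008994
N(-d2) = 0.0158780720
Rho = -K*T*exp(-rT)*N(-d2) = -41.7400 * 0.0833 * 0.9990008994 * 0.0158780720 = -0.055152


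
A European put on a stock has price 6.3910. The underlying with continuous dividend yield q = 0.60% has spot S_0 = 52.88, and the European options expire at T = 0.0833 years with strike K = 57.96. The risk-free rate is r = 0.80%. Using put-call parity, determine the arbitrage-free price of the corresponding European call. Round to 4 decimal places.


Answer: Call price = 1.3232

Derivation:
Put-call parity: C - P = S_0 * exp(-qT) - K * exp(-rT).
S_0 * exp(-qT) = 52.8800 * 0.99950032 = 52.85357718
K * exp(-rT) = 57.9600 * 0.99933382 = 57.92138832
C = P + S*exp(-qT) - K*exp(-rT)
C = 6.3910 + 52.85357718 - 57.92138832 = 1.3232


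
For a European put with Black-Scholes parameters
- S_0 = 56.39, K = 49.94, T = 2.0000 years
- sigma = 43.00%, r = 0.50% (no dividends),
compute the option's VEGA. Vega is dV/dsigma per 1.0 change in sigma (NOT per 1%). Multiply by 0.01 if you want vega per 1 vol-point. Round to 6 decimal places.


Answer: Vega = 27.787809

Derivation:
d1 = 0.5202489681; d2 = -0.0878628638
phi(d1) = 0.3484473879; exp(-qT) = 1.0000000000; exp(-rT) = 0.9900498337
Vega = S * exp(-qT) * phi(d1) * sqrt(T) = 56.3900 * 1.0000000000 * 0.3484473879 * 1.4142135624 = 27.787809


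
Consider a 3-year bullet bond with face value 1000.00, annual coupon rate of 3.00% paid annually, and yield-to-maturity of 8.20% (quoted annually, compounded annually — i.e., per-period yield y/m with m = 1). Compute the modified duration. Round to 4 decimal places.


Answer: Modified duration = 2.6862

Derivation:
Coupon per period c = face * coupon_rate / m = 30.000000
Periods per year m = 1; per-period yield y/m = 0.082000
Number of cashflows N = 3
Cashflows (t years, CF_t, discount factor 1/(1+y/m)^(m*t), PV):
  t = 1.0000: CF_t = 30.000000, DF = 0.924214, PV = 27.726433
  t = 2.0000: CF_t = 30.000000, DF = 0.854172, PV = 25.625169
  t = 3.0000: CF_t = 1030.000000, DF = 0.789438, PV = 813.121496
Price P = sum_t PV_t = 866.473097
First compute Macaulay numerator sum_t t * PV_t:
  t * PV_t at t = 1.0000: 27.726433
  t * PV_t at t = 2.0000: 51.250337
  t * PV_t at t = 3.0000: 2439.364488
Macaulay duration D = 2518.341258 / 866.473097 = 2.906428
Modified duration = D / (1 + y/m) = 2.906428 / (1 + 0.082000) = 2.686162


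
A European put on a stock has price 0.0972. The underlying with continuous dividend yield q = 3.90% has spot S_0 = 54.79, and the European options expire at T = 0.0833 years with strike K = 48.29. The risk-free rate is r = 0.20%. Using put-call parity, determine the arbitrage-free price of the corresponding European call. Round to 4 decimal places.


Answer: Call price = 6.4275

Derivation:
Put-call parity: C - P = S_0 * exp(-qT) - K * exp(-rT).
S_0 * exp(-qT) = 54.7900 * 0.99675657 = 54.61229254
K * exp(-rT) = 48.2900 * 0.99983341 = 48.28195556
C = P + S*exp(-qT) - K*exp(-rT)
C = 0.0972 + 54.61229254 - 48.28195556 = 6.4275


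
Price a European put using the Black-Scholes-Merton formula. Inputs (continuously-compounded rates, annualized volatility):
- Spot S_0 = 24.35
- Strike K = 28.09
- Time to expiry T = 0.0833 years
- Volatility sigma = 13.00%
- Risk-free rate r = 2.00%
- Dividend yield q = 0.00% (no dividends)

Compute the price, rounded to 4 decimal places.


Answer: Price = 3.6933

Derivation:
d1 = (ln(S/K) + (r - q + 0.5*sigma^2) * T) / (sigma * sqrt(T)) = -3.74496078
d2 = d1 - sigma * sqrt(T) = -3.78248104
exp(-rT) = 0.99833539; exp(-qT) = 1.00000000
P = K * exp(-rT) * N(-d2) - S_0 * exp(-qT) * N(-d1)
N(-d1) = 0.99990979; N(-d2) = 0.99992236
P = 28.0900 * 0.99833539 * 0.99992236 - 24.3500 * 1.00000000 * 0.99990979 = 3.6933


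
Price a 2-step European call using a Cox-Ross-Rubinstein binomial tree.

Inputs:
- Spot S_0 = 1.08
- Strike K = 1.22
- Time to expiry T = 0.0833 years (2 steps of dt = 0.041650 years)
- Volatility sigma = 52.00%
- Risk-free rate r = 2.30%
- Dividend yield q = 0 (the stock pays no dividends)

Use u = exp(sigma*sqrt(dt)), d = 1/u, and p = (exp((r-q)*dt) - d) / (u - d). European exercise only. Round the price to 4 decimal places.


dt = T/N = 0.041650
u = exp(sigma*sqrt(dt)) = 1.111959; d = 1/u = 0.899314
p = (exp((r-q)*dt) - d) / (u - d) = 0.478001
Discount per step: exp(-r*dt) = 0.999043
Stock lattice S(k, i) with i counting down-moves:
  k=0: S(0,0) = 1.0800
  k=1: S(1,0) = 1.2009; S(1,1) = 0.9713
  k=2: S(2,0) = 1.3354; S(2,1) = 1.0800; S(2,2) = 0.8735
Terminal payoffs V(N, i) = max(S_T - K, 0):
  V(2,0) = 0.115369; V(2,1) = 0.000000; V(2,2) = 0.000000
Backward induction: V(k, i) = exp(-r*dt) * [p * V(k+1, i) + (1-p) * V(k+1, i+1)].
  V(1,0) = exp(-r*dt) * [p*0.115369 + (1-p)*0.000000] = 0.055094
  V(1,1) = exp(-r*dt) * [p*0.000000 + (1-p)*0.000000] = 0.000000
  V(0,0) = exp(-r*dt) * [p*0.055094 + (1-p)*0.000000] = 0.026310

Answer: Price = V(0,0) = 0.0263


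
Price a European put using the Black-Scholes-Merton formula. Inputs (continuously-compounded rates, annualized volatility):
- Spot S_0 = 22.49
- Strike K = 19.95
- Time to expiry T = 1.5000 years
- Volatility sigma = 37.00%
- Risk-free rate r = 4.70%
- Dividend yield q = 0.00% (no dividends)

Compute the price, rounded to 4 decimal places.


Answer: Price = 2.0464

Derivation:
d1 = (ln(S/K) + (r - q + 0.5*sigma^2) * T) / (sigma * sqrt(T)) = 0.64661370
d2 = d1 - sigma * sqrt(T) = 0.19345810
exp(-rT) = 0.93192774; exp(-qT) = 1.00000000
P = K * exp(-rT) * N(-d2) - S_0 * exp(-qT) * N(-d1)
N(-d1) = 0.25894099; N(-d2) = 0.42330011
P = 19.9500 * 0.93192774 * 0.42330011 - 22.4900 * 1.00000000 * 0.25894099 = 2.0464


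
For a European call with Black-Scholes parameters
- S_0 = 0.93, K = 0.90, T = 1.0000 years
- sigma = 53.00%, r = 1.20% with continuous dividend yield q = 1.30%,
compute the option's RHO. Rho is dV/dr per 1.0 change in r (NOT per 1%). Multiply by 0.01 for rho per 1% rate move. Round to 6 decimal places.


d1 = 0.3249807978; d2 = -0.2050192022
phi(d1) = 0.3784221935; exp(-qT) = 0.9870841350; exp(-rT) = 0.9880717129
N(d2) = 0.4187785612
Rho = K*T*exp(-rT)*N(d2) = 0.9000 * 1.0000 * 0.9880717129 * 0.4187785612 = 0.372405

Answer: Rho = 0.372405


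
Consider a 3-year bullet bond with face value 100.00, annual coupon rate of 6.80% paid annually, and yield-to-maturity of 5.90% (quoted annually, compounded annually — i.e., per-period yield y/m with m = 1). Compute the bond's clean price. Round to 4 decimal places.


Answer: Price = 102.4102

Derivation:
Coupon per period c = face * coupon_rate / m = 6.800000
Periods per year m = 1; per-period yield y/m = 0.059000
Number of cashflows N = 3
Cashflows (t years, CF_t, discount factor 1/(1+y/m)^(m*t), PV):
  t = 1.0000: CF_t = 6.800000, DF = 0.944287, PV = 6.421152
  t = 2.0000: CF_t = 6.800000, DF = 0.891678, PV = 6.063411
  t = 3.0000: CF_t = 106.800000, DF = 0.842000, PV = 89.925606
Price P = sum_t PV_t = 102.410169


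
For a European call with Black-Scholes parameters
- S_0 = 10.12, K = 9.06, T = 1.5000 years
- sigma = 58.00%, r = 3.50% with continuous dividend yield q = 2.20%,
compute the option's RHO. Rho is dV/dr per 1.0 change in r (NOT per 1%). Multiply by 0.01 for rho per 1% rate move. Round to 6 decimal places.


d1 = 0.5383873490; d2 = -0.1719646764
phi(d1) = 0.3451179619; exp(-qT) = 0.9675385596; exp(-rT) = 0.9488543211
N(d2) = 0.4317326497
Rho = K*T*exp(-rT)*N(d2) = 9.0600 * 1.5000 * 0.9488543211 * 0.4317326497 = 5.567162

Answer: Rho = 5.567162


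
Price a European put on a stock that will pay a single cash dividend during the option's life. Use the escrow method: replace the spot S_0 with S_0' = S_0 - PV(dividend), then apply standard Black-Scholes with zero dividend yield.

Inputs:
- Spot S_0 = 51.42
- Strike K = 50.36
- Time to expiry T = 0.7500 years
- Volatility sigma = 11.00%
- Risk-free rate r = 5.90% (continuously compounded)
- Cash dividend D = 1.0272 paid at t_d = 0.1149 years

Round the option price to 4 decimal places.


PV(D) = D * exp(-r * t_d) = 1.0272 * 0.99324383 = 1.02026006
S_0' = S_0 - PV(D) = 51.4200 - 1.02026006 = 50.39973994
d1 = (ln(S_0'/K) + (r + sigma^2/2)*T) / (sigma*sqrt(T)) = 0.52041625
d2 = d1 - sigma*sqrt(T) = 0.42515345
exp(-rT) = 0.95671475
N(-d1) = 0.30138674; N(-d2) = 0.33536241
P = K * exp(-rT) * N(-d2) - S_0' * N(-d1) = 50.3600 * 0.95671475 * 0.33536241 - 50.39973994 * 0.30138674 = 0.9680

Answer: Price = 0.9680


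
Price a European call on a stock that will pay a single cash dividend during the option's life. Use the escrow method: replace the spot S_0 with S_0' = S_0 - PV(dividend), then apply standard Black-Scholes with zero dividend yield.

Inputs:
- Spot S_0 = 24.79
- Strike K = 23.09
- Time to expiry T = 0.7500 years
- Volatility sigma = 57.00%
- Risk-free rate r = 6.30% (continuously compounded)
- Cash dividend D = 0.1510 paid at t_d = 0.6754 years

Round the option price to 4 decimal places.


Answer: Price = 5.9746

Derivation:
PV(D) = D * exp(-r * t_d) = 0.1510 * 0.95834236 = 0.14470970
S_0' = S_0 - PV(D) = 24.7900 - 0.14470970 = 24.64529030
d1 = (ln(S_0'/K) + (r + sigma^2/2)*T) / (sigma*sqrt(T)) = 0.47458941
d2 = d1 - sigma*sqrt(T) = -0.01904507
exp(-rT) = 0.95384891
N(d1) = 0.68246017; N(d2) = 0.49240258
C = S_0' * N(d1) - K * exp(-rT) * N(d2) = 24.64529030 * 0.68246017 - 23.0900 * 0.95384891 * 0.49240258 = 5.9746


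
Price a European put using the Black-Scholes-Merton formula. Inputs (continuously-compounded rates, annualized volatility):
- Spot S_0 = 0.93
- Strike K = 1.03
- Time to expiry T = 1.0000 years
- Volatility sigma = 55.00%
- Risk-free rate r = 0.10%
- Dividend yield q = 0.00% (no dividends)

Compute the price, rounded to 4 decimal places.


d1 = (ln(S/K) + (r - q + 0.5*sigma^2) * T) / (sigma * sqrt(T)) = 0.09112819
d2 = d1 - sigma * sqrt(T) = -0.45887181
exp(-rT) = 0.99900050; exp(-qT) = 1.00000000
P = K * exp(-rT) * N(-d2) - S_0 * exp(-qT) * N(-d1)
N(-d1) = 0.46369537; N(-d2) = 0.67683689
P = 1.0300 * 0.99900050 * 0.67683689 - 0.9300 * 1.00000000 * 0.46369537 = 0.2652

Answer: Price = 0.2652


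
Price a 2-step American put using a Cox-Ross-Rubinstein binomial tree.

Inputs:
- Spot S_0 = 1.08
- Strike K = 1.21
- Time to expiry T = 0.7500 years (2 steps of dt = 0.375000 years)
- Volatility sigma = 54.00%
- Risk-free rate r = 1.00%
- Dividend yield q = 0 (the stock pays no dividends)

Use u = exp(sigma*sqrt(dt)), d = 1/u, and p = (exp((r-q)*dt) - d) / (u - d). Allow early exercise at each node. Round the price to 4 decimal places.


Answer: Price = V(0,0) = 0.2808

Derivation:
dt = T/N = 0.375000
u = exp(sigma*sqrt(dt)) = 1.391916; d = 1/u = 0.718434
p = (exp((r-q)*dt) - d) / (u - d) = 0.423653
Discount per step: exp(-r*dt) = 0.996257
Stock lattice S(k, i) with i counting down-moves:
  k=0: S(0,0) = 1.0800
  k=1: S(1,0) = 1.5033; S(1,1) = 0.7759
  k=2: S(2,0) = 2.0924; S(2,1) = 1.0800; S(2,2) = 0.5574
Terminal payoffs V(N, i) = max(K - S_T, 0):
  V(2,0) = 0.000000; V(2,1) = 0.130000; V(2,2) = 0.652560
Backward induction: V(k, i) = exp(-r*dt) * [p * V(k+1, i) + (1-p) * V(k+1, i+1)]; then take max(V_cont, immediate exercise) for American.
  V(1,0) = exp(-r*dt) * [p*0.000000 + (1-p)*0.130000] = 0.074645; exercise = 0.000000; V(1,0) = max -> 0.074645
  V(1,1) = exp(-r*dt) * [p*0.130000 + (1-p)*0.652560] = 0.429562; exercise = 0.434091; V(1,1) = max -> 0.434091
  V(0,0) = exp(-r*dt) * [p*0.074645 + (1-p)*0.434091] = 0.280756; exercise = 0.130000; V(0,0) = max -> 0.280756


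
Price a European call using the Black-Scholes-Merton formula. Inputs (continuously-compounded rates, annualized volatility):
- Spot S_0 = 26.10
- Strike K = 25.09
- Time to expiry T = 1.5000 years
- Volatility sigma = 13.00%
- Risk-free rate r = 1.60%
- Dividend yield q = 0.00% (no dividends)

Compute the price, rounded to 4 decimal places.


d1 = (ln(S/K) + (r - q + 0.5*sigma^2) * T) / (sigma * sqrt(T)) = 0.47822176
d2 = d1 - sigma * sqrt(T) = 0.31900492
exp(-rT) = 0.97628571; exp(-qT) = 1.00000000
C = S_0 * exp(-qT) * N(d1) - K * exp(-rT) * N(d2)
N(d1) = 0.68375381; N(d2) = 0.62513861
C = 26.1000 * 1.00000000 * 0.68375381 - 25.0900 * 0.97628571 * 0.62513861 = 2.5332

Answer: Price = 2.5332


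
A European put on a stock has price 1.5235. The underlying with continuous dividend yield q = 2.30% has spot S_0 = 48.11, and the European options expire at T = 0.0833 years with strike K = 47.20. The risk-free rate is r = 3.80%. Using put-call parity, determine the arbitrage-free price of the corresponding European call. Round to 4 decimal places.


Put-call parity: C - P = S_0 * exp(-qT) - K * exp(-rT).
S_0 * exp(-qT) = 48.1100 * 0.99808593 = 48.01791429
K * exp(-rT) = 47.2000 * 0.99683960 = 47.05082934
C = P + S*exp(-qT) - K*exp(-rT)
C = 1.5235 + 48.01791429 - 47.05082934 = 2.4906

Answer: Call price = 2.4906


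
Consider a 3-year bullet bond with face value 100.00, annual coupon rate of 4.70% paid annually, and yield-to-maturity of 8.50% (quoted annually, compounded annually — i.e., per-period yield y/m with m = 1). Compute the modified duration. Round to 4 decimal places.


Coupon per period c = face * coupon_rate / m = 4.700000
Periods per year m = 1; per-period yield y/m = 0.085000
Number of cashflows N = 3
Cashflows (t years, CF_t, discount factor 1/(1+y/m)^(m*t), PV):
  t = 1.0000: CF_t = 4.700000, DF = 0.921659, PV = 4.331797
  t = 2.0000: CF_t = 4.700000, DF = 0.849455, PV = 3.992440
  t = 3.0000: CF_t = 104.700000, DF = 0.782908, PV = 81.970478
Price P = sum_t PV_t = 90.294715
First compute Macaulay numerator sum_t t * PV_t:
  t * PV_t at t = 1.0000: 4.331797
  t * PV_t at t = 2.0000: 7.984880
  t * PV_t at t = 3.0000: 245.911434
Macaulay duration D = 258.228111 / 90.294715 = 2.859836
Modified duration = D / (1 + y/m) = 2.859836 / (1 + 0.085000) = 2.635794

Answer: Modified duration = 2.6358


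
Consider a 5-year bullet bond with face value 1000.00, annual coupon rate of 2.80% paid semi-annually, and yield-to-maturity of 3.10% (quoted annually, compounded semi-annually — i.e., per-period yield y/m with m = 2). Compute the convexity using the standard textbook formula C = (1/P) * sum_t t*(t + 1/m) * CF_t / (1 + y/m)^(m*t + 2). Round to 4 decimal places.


Answer: Convexity = 24.5298

Derivation:
Coupon per period c = face * coupon_rate / m = 14.000000
Periods per year m = 2; per-period yield y/m = 0.015500
Number of cashflows N = 10
Cashflows (t years, CF_t, discount factor 1/(1+y/m)^(m*t), PV):
  t = 0.5000: CF_t = 14.000000, DF = 0.984737, PV = 13.786312
  t = 1.0000: CF_t = 14.000000, DF = 0.969706, PV = 13.575886
  t = 1.5000: CF_t = 14.000000, DF = 0.954905, PV = 13.368672
  t = 2.0000: CF_t = 14.000000, DF = 0.940330, PV = 13.164620
  t = 2.5000: CF_t = 14.000000, DF = 0.925977, PV = 12.963683
  t = 3.0000: CF_t = 14.000000, DF = 0.911844, PV = 12.765813
  t = 3.5000: CF_t = 14.000000, DF = 0.897926, PV = 12.570963
  t = 4.0000: CF_t = 14.000000, DF = 0.884220, PV = 12.379087
  t = 4.5000: CF_t = 14.000000, DF = 0.870724, PV = 12.190140
  t = 5.0000: CF_t = 1014.000000, DF = 0.857434, PV = 869.438120
Price P = sum_t PV_t = 986.203295
Convexity numerator sum_t t*(t + 1/m) * CF_t / (1+y/m)^(m*t + 2):
  t = 0.5000: term = 6.684336
  t = 1.0000: term = 19.746930
  t = 1.5000: term = 38.891048
  t = 2.0000: term = 63.829064
  t = 2.5000: term = 94.282221
  t = 3.0000: term = 129.980413
  t = 3.5000: term = 170.661957
  t = 4.0000: term = 216.073379
  t = 4.5000: term = 265.969201
  t = 5.0000: term = 23185.235736
Convexity = (1/P) * sum = 24191.354284 / 986.203295 = 24.529784


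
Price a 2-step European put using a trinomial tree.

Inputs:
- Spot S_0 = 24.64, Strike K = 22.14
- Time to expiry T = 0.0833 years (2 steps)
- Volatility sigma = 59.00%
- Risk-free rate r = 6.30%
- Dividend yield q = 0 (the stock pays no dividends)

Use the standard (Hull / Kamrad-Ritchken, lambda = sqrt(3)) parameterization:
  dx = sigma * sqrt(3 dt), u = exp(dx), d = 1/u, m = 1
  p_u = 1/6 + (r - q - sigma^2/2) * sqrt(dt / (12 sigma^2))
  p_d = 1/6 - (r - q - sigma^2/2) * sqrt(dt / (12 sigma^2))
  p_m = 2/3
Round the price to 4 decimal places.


dt = T/N = 0.041650; dx = sigma*sqrt(3*dt) = 0.208555
u = exp(dx) = 1.231896; d = 1/u = 0.811757
p_u = 0.155578, p_m = 0.666667, p_d = 0.177755
Discount per step: exp(-r*dt) = 0.997379
Stock lattice S(k, j) with j the centered position index:
  k=0: S(0,+0) = 24.6400
  k=1: S(1,-1) = 20.0017; S(1,+0) = 24.6400; S(1,+1) = 30.3539
  k=2: S(2,-2) = 16.2365; S(2,-1) = 20.0017; S(2,+0) = 24.6400; S(2,+1) = 30.3539; S(2,+2) = 37.3929
Terminal payoffs V(N, j) = max(K - S_T, 0):
  V(2,-2) = 5.903503; V(2,-1) = 2.138318; V(2,+0) = 0.000000; V(2,+1) = 0.000000; V(2,+2) = 0.000000
Backward induction: V(k, j) = exp(-r*dt) * [p_u * V(k+1, j+1) + p_m * V(k+1, j) + p_d * V(k+1, j-1)]
  V(1,-1) = exp(-r*dt) * [p_u*0.000000 + p_m*2.138318 + p_d*5.903503] = 2.468440
  V(1,+0) = exp(-r*dt) * [p_u*0.000000 + p_m*0.000000 + p_d*2.138318] = 0.379102
  V(1,+1) = exp(-r*dt) * [p_u*0.000000 + p_m*0.000000 + p_d*0.000000] = 0.000000
  V(0,+0) = exp(-r*dt) * [p_u*0.000000 + p_m*0.379102 + p_d*2.468440] = 0.689701

Answer: Price = V(0,0) = 0.6897


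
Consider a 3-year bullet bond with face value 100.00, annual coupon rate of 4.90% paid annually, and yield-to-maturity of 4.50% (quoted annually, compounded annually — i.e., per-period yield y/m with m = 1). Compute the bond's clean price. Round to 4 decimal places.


Coupon per period c = face * coupon_rate / m = 4.900000
Periods per year m = 1; per-period yield y/m = 0.045000
Number of cashflows N = 3
Cashflows (t years, CF_t, discount factor 1/(1+y/m)^(m*t), PV):
  t = 1.0000: CF_t = 4.900000, DF = 0.956938, PV = 4.688995
  t = 2.0000: CF_t = 4.900000, DF = 0.915730, PV = 4.487077
  t = 3.0000: CF_t = 104.900000, DF = 0.876297, PV = 91.923514
Price P = sum_t PV_t = 101.099586

Answer: Price = 101.0996


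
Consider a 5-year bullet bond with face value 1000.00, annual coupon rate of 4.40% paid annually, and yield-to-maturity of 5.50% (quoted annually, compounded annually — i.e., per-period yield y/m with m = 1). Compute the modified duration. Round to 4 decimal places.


Coupon per period c = face * coupon_rate / m = 44.000000
Periods per year m = 1; per-period yield y/m = 0.055000
Number of cashflows N = 5
Cashflows (t years, CF_t, discount factor 1/(1+y/m)^(m*t), PV):
  t = 1.0000: CF_t = 44.000000, DF = 0.947867, PV = 41.706161
  t = 2.0000: CF_t = 44.000000, DF = 0.898452, PV = 39.531906
  t = 3.0000: CF_t = 44.000000, DF = 0.851614, PV = 37.471001
  t = 4.0000: CF_t = 44.000000, DF = 0.807217, PV = 35.517537
  t = 5.0000: CF_t = 1044.000000, DF = 0.765134, PV = 798.800265
Price P = sum_t PV_t = 953.026871
First compute Macaulay numerator sum_t t * PV_t:
  t * PV_t at t = 1.0000: 41.706161
  t * PV_t at t = 2.0000: 79.063813
  t * PV_t at t = 3.0000: 112.413004
  t * PV_t at t = 4.0000: 142.070147
  t * PV_t at t = 5.0000: 3994.001327
Macaulay duration D = 4369.254451 / 953.026871 = 4.584608
Modified duration = D / (1 + y/m) = 4.584608 / (1 + 0.055000) = 4.345600

Answer: Modified duration = 4.3456


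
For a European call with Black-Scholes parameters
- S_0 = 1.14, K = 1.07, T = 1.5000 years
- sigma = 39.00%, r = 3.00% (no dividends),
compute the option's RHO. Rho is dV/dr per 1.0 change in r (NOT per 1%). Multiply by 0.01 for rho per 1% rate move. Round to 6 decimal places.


Answer: Rho = 0.759876

Derivation:
d1 = 0.4657058121; d2 = -0.0119446877
phi(d1) = 0.3579437296; exp(-qT) = 1.0000000000; exp(-rT) = 0.9559974818
N(d2) = 0.4952348723
Rho = K*T*exp(-rT)*N(d2) = 1.0700 * 1.5000 * 0.9559974818 * 0.4952348723 = 0.759876


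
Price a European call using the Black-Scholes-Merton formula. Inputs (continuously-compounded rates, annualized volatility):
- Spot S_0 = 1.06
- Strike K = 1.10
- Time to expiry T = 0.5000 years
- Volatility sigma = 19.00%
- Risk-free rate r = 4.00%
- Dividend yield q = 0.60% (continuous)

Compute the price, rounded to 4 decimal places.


d1 = (ln(S/K) + (r - q + 0.5*sigma^2) * T) / (sigma * sqrt(T)) = -0.08199664
d2 = d1 - sigma * sqrt(T) = -0.21634692
exp(-rT) = 0.98019867; exp(-qT) = 0.99700450
C = S_0 * exp(-qT) * N(d1) - K * exp(-rT) * N(d2)
N(d1) = 0.46732469; N(d2) = 0.41435867
C = 1.0600 * 0.99700450 * 0.46732469 - 1.1000 * 0.98019867 * 0.41435867 = 0.0471

Answer: Price = 0.0471


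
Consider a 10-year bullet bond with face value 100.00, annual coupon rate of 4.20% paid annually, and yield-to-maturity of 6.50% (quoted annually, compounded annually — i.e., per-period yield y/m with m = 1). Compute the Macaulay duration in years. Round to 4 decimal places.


Answer: Macaulay duration = 8.1855 years

Derivation:
Coupon per period c = face * coupon_rate / m = 4.200000
Periods per year m = 1; per-period yield y/m = 0.065000
Number of cashflows N = 10
Cashflows (t years, CF_t, discount factor 1/(1+y/m)^(m*t), PV):
  t = 1.0000: CF_t = 4.200000, DF = 0.938967, PV = 3.943662
  t = 2.0000: CF_t = 4.200000, DF = 0.881659, PV = 3.702969
  t = 3.0000: CF_t = 4.200000, DF = 0.827849, PV = 3.476966
  t = 4.0000: CF_t = 4.200000, DF = 0.777323, PV = 3.264757
  t = 5.0000: CF_t = 4.200000, DF = 0.729881, PV = 3.065500
  t = 6.0000: CF_t = 4.200000, DF = 0.685334, PV = 2.878403
  t = 7.0000: CF_t = 4.200000, DF = 0.643506, PV = 2.702726
  t = 8.0000: CF_t = 4.200000, DF = 0.604231, PV = 2.537771
  t = 9.0000: CF_t = 4.200000, DF = 0.567353, PV = 2.382884
  t = 10.0000: CF_t = 104.200000, DF = 0.532726, PV = 55.510053
Price P = sum_t PV_t = 83.465690
Macaulay numerator sum_t t * PV_t:
  t * PV_t at t = 1.0000: 3.943662
  t * PV_t at t = 2.0000: 7.405938
  t * PV_t at t = 3.0000: 10.430899
  t * PV_t at t = 4.0000: 13.059028
  t * PV_t at t = 5.0000: 15.327498
  t * PV_t at t = 6.0000: 17.270420
  t * PV_t at t = 7.0000: 18.919083
  t * PV_t at t = 8.0000: 20.302168
  t * PV_t at t = 9.0000: 21.445952
  t * PV_t at t = 10.0000: 555.100529
Macaulay duration D = (sum_t t * PV_t) / P = 683.205175 / 83.465690 = 8.185461


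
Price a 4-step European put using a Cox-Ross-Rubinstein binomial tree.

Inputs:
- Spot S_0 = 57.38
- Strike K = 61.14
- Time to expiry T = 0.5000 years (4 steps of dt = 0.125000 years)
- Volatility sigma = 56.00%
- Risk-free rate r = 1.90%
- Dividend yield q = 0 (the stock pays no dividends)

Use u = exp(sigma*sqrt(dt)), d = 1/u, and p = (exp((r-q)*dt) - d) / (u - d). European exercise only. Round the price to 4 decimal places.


Answer: Price = V(0,0) = 10.9481

Derivation:
dt = T/N = 0.125000
u = exp(sigma*sqrt(dt)) = 1.218950; d = 1/u = 0.820378
p = (exp((r-q)*dt) - d) / (u - d) = 0.456629
Discount per step: exp(-r*dt) = 0.997628
Stock lattice S(k, i) with i counting down-moves:
  k=0: S(0,0) = 57.3800
  k=1: S(1,0) = 69.9434; S(1,1) = 47.0733
  k=2: S(2,0) = 85.2575; S(2,1) = 57.3800; S(2,2) = 38.6179
  k=3: S(3,0) = 103.9246; S(3,1) = 69.9434; S(3,2) = 47.0733; S(3,3) = 31.6813
  k=4: S(4,0) = 126.6789; S(4,1) = 85.2575; S(4,2) = 57.3800; S(4,3) = 38.6179; S(4,4) = 25.9906
Terminal payoffs V(N, i) = max(K - S_T, 0):
  V(4,0) = 0.000000; V(4,1) = 0.000000; V(4,2) = 3.760000; V(4,3) = 22.522096; V(4,4) = 35.149367
Backward induction: V(k, i) = exp(-r*dt) * [p * V(k+1, i) + (1-p) * V(k+1, i+1)].
  V(3,0) = exp(-r*dt) * [p*0.000000 + (1-p)*0.000000] = 0.000000
  V(3,1) = exp(-r*dt) * [p*0.000000 + (1-p)*3.760000] = 2.038227
  V(3,2) = exp(-r*dt) * [p*3.760000 + (1-p)*22.522096] = 13.921667
  V(3,3) = exp(-r*dt) * [p*22.522096 + (1-p)*35.149367] = 29.313680
  V(2,0) = exp(-r*dt) * [p*0.000000 + (1-p)*2.038227] = 1.104885
  V(2,1) = exp(-r*dt) * [p*2.038227 + (1-p)*13.921667] = 8.475186
  V(2,2) = exp(-r*dt) * [p*13.921667 + (1-p)*29.313680] = 22.232369
  V(1,0) = exp(-r*dt) * [p*1.104885 + (1-p)*8.475186] = 5.097568
  V(1,1) = exp(-r*dt) * [p*8.475186 + (1-p)*22.232369] = 15.912597
  V(0,0) = exp(-r*dt) * [p*5.097568 + (1-p)*15.912597] = 10.948104


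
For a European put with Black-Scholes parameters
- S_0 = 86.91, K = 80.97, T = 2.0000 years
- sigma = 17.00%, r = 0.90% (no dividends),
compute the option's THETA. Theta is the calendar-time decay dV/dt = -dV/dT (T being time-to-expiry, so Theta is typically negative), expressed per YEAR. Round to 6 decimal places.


Answer: Theta = -1.561144

Derivation:
d1 = 0.4895441033; d2 = 0.2491277977
phi(d1) = 0.3538913805; exp(-qT) = 1.0000000000; exp(-rT) = 0.9821610324
Theta = -S*exp(-qT)*phi(d1)*sigma/(2*sqrt(T)) + r*K*exp(-rT)*N(-d2) - q*S*exp(-qT)*N(-d1)
N(-d1) = 0.3122282693; N(-d2) = 0.4016309639; sqrt(T) = 1.4142135624
Term 1 = -86.9100 * 1.0000000000 * 0.3538913805 * 0.1700 / (2 * 1.4142135624) = -1.8486030393
Term 2 = 0.0090 * 80.9700 * 0.9821610324 * 0.4016309639 = 0.2874594138
Term 3 = 0 (no dividend yield, q = 0)
Theta = -1.8486030393 + (0.2874594138) + (0.0000000000) = -1.561144


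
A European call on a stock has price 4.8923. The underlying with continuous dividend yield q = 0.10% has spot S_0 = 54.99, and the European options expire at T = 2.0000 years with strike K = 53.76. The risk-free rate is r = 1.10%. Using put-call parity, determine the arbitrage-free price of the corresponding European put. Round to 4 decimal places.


Put-call parity: C - P = S_0 * exp(-qT) - K * exp(-rT).
S_0 * exp(-qT) = 54.9900 * 0.99800200 = 54.88012991
K * exp(-rT) = 53.7600 * 0.97824024 = 52.59019504
P = C - S*exp(-qT) + K*exp(-rT)
P = 4.8923 - 54.88012991 + 52.59019504 = 2.6024

Answer: Put price = 2.6024


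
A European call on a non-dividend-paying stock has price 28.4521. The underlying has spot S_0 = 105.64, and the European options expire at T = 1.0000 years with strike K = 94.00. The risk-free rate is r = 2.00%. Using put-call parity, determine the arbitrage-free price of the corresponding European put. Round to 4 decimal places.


Put-call parity: C - P = S_0 * exp(-qT) - K * exp(-rT).
S_0 * exp(-qT) = 105.6400 * 1.00000000 = 105.64000000
K * exp(-rT) = 94.0000 * 0.98019867 = 92.13867529
P = C - S*exp(-qT) + K*exp(-rT)
P = 28.4521 - 105.64000000 + 92.13867529 = 14.9508

Answer: Put price = 14.9508


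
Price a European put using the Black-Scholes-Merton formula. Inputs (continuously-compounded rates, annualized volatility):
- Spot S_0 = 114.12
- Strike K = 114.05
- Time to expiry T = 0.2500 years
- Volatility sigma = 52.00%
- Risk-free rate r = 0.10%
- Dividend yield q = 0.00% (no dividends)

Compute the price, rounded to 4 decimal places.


Answer: Price = 11.7496

Derivation:
d1 = (ln(S/K) + (r - q + 0.5*sigma^2) * T) / (sigma * sqrt(T)) = 0.13332145
d2 = d1 - sigma * sqrt(T) = -0.12667855
exp(-rT) = 0.99975003; exp(-qT) = 1.00000000
P = K * exp(-rT) * N(-d2) - S_0 * exp(-qT) * N(-d1)
N(-d1) = 0.44696958; N(-d2) = 0.55040259
P = 114.0500 * 0.99975003 * 0.55040259 - 114.1200 * 1.00000000 * 0.44696958 = 11.7496


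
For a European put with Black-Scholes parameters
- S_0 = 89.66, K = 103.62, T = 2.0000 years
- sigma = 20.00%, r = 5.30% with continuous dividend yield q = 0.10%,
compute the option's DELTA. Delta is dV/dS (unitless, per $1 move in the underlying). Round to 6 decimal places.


Answer: Delta = -0.499994

Derivation:
d1 = -0.0024947528; d2 = -0.2853374653
phi(d1) = 0.3989410389; exp(-qT) = 0.9980019987; exp(-rT) = 0.8994246481
N(-d1) = 0.5009952614
Delta = -exp(-qT) * N(-d1) = -0.9980019987 * 0.5009952614 = -0.499994


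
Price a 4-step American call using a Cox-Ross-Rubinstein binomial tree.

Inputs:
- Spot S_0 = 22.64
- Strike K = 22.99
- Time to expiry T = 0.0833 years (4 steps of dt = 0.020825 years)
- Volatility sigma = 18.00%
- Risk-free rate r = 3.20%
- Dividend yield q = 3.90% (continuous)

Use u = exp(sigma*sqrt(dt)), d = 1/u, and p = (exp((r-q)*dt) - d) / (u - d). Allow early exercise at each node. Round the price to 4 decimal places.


dt = T/N = 0.020825
u = exp(sigma*sqrt(dt)) = 1.026316; d = 1/u = 0.974359
p = (exp((r-q)*dt) - d) / (u - d) = 0.490701
Discount per step: exp(-r*dt) = 0.999334
Stock lattice S(k, i) with i counting down-moves:
  k=0: S(0,0) = 22.6400
  k=1: S(1,0) = 23.2358; S(1,1) = 22.0595
  k=2: S(2,0) = 23.8473; S(2,1) = 22.6400; S(2,2) = 21.4939
  k=3: S(3,0) = 24.4748; S(3,1) = 23.2358; S(3,2) = 22.0595; S(3,3) = 20.9427
  k=4: S(4,0) = 25.1189; S(4,1) = 23.8473; S(4,2) = 22.6400; S(4,3) = 21.4939; S(4,4) = 20.4057
Terminal payoffs V(N, i) = max(S_T - K, 0):
  V(4,0) = 2.128899; V(4,1) = 0.857261; V(4,2) = 0.000000; V(4,3) = 0.000000; V(4,4) = 0.000000
Backward induction: V(k, i) = exp(-r*dt) * [p * V(k+1, i) + (1-p) * V(k+1, i+1)]; then take max(V_cont, immediate exercise) for American.
  V(3,0) = exp(-r*dt) * [p*2.128899 + (1-p)*0.857261] = 1.480268; exercise = 1.484823; V(3,0) = max -> 1.484823
  V(3,1) = exp(-r*dt) * [p*0.857261 + (1-p)*0.000000] = 0.420379; exercise = 0.245791; V(3,1) = max -> 0.420379
  V(3,2) = exp(-r*dt) * [p*0.000000 + (1-p)*0.000000] = 0.000000; exercise = 0.000000; V(3,2) = max -> 0.000000
  V(3,3) = exp(-r*dt) * [p*0.000000 + (1-p)*0.000000] = 0.000000; exercise = 0.000000; V(3,3) = max -> 0.000000
  V(2,0) = exp(-r*dt) * [p*1.484823 + (1-p)*0.420379] = 0.942075; exercise = 0.857261; V(2,0) = max -> 0.942075
  V(2,1) = exp(-r*dt) * [p*0.420379 + (1-p)*0.000000] = 0.206143; exercise = 0.000000; V(2,1) = max -> 0.206143
  V(2,2) = exp(-r*dt) * [p*0.000000 + (1-p)*0.000000] = 0.000000; exercise = 0.000000; V(2,2) = max -> 0.000000
  V(1,0) = exp(-r*dt) * [p*0.942075 + (1-p)*0.206143] = 0.566887; exercise = 0.245791; V(1,0) = max -> 0.566887
  V(1,1) = exp(-r*dt) * [p*0.206143 + (1-p)*0.000000] = 0.101087; exercise = 0.000000; V(1,1) = max -> 0.101087
  V(0,0) = exp(-r*dt) * [p*0.566887 + (1-p)*0.101087] = 0.329436; exercise = 0.000000; V(0,0) = max -> 0.329436

Answer: Price = V(0,0) = 0.3294


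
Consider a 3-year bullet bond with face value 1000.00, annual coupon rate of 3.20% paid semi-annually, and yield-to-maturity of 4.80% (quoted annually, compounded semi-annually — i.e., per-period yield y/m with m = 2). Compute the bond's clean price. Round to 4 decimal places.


Coupon per period c = face * coupon_rate / m = 16.000000
Periods per year m = 2; per-period yield y/m = 0.024000
Number of cashflows N = 6
Cashflows (t years, CF_t, discount factor 1/(1+y/m)^(m*t), PV):
  t = 0.5000: CF_t = 16.000000, DF = 0.976562, PV = 15.625000
  t = 1.0000: CF_t = 16.000000, DF = 0.953674, PV = 15.258789
  t = 1.5000: CF_t = 16.000000, DF = 0.931323, PV = 14.901161
  t = 2.0000: CF_t = 16.000000, DF = 0.909495, PV = 14.551915
  t = 2.5000: CF_t = 16.000000, DF = 0.888178, PV = 14.210855
  t = 3.0000: CF_t = 1016.000000, DF = 0.867362, PV = 881.239526
Price P = sum_t PV_t = 955.787246

Answer: Price = 955.7872


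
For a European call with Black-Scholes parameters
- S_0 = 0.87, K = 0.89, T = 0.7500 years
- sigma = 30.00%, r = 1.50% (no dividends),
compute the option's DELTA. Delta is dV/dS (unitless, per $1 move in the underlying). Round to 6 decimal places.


Answer: Delta = 0.534157

Derivation:
d1 = 0.0857240016; d2 = -0.1740836196
phi(d1) = 0.3974791356; exp(-qT) = 1.0000000000; exp(-rT) = 0.9888130446
N(d1) = 0.5341570891
Delta = exp(-qT) * N(d1) = 1.0000000000 * 0.5341570891 = 0.534157


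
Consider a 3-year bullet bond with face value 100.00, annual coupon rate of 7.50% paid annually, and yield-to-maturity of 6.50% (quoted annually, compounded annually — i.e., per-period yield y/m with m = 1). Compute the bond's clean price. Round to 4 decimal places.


Answer: Price = 102.6485

Derivation:
Coupon per period c = face * coupon_rate / m = 7.500000
Periods per year m = 1; per-period yield y/m = 0.065000
Number of cashflows N = 3
Cashflows (t years, CF_t, discount factor 1/(1+y/m)^(m*t), PV):
  t = 1.0000: CF_t = 7.500000, DF = 0.938967, PV = 7.042254
  t = 2.0000: CF_t = 7.500000, DF = 0.881659, PV = 6.612445
  t = 3.0000: CF_t = 107.500000, DF = 0.827849, PV = 88.993777
Price P = sum_t PV_t = 102.648476


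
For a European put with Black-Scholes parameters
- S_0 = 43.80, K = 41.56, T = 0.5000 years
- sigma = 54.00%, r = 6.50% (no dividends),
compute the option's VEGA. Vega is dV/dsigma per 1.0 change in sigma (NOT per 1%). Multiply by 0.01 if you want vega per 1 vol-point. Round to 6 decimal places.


d1 = 0.4135151320; d2 = 0.0316774702
phi(d1) = 0.3662511732; exp(-qT) = 1.0000000000; exp(-rT) = 0.9680224498
Vega = S * exp(-qT) * phi(d1) * sqrt(T) = 43.8000 * 1.0000000000 * 0.3662511732 * 0.7071067812 = 11.343267

Answer: Vega = 11.343267


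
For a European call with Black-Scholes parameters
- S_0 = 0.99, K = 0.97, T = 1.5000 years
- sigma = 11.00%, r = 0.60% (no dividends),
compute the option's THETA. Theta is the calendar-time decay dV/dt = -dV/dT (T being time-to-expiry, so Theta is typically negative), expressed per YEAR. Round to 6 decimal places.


d1 = 0.2856540873; d2 = 0.1509321515
phi(d1) = 0.3829933465; exp(-qT) = 1.0000000000; exp(-rT) = 0.9910403788
Theta = -S*exp(-qT)*phi(d1)*sigma/(2*sqrt(T)) - r*K*exp(-rT)*N(d2) + q*S*exp(-qT)*N(d1)
N(d1) = 0.6124284635; N(d2) = 0.5599853811; sqrt(T) = 1.2247448714
Term 1 = -0.9900 * 1.0000000000 * 0.3829933465 * 0.1100 / (2 * 1.2247448714) = -0.0170272097
Term 2 = -0.0060 * 0.9700 * 0.9910403788 * 0.5599853811 = -0.0032299145
Term 3 = 0 (no dividend yield, q = 0)
Theta = -0.0170272097 + (-0.0032299145) + (0.0000000000) = -0.020257

Answer: Theta = -0.020257
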